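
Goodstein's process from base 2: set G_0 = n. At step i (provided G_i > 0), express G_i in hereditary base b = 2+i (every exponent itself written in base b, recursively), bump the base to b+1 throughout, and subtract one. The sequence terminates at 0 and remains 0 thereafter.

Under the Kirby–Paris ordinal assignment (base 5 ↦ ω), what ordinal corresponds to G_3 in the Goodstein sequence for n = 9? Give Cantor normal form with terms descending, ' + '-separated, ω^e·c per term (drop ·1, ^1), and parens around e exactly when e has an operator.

[0] 9 ≡ 2^(2 + 1) + 1 (base 2). Lift 3: 82. −1: 81.
[1] 81 ≡ 3^(3 + 1) (base 3). Lift 4: 1024. −1: 1023.
[2] 1023 ≡ 3·4^4 + 3·4^3 + 3·4^2 + 3·4 + 3 (base 4). Lift 5: 9843. −1: 9842.
[3] 9842 ≡ 3·5^5 + 3·5^3 + 3·5^2 + 3·5 + 2 (base 5). Lift 6: 140744. −1: 140743.

ω^ω·3 + ω^3·3 + ω^2·3 + ω·3 + 2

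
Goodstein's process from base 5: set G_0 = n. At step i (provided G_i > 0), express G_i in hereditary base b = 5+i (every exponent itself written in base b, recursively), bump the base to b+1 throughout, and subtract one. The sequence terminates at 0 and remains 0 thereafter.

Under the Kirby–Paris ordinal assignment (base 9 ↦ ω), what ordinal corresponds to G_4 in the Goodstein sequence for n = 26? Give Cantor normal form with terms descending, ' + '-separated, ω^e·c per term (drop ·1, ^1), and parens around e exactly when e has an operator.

ω·6 + 4

(0) 26|_5 = 5^2 + 1 ↦ 6^2 + 1|_6 = 37 ⇒ 36
(1) 36|_6 = 6^2 ↦ 7^2|_7 = 49 ⇒ 48
(2) 48|_7 = 6·7 + 6 ↦ 6·8 + 6|_8 = 54 ⇒ 53
(3) 53|_8 = 6·8 + 5 ↦ 6·9 + 5|_9 = 59 ⇒ 58
(4) 58|_9 = 6·9 + 4 ↦ 6·10 + 4|_10 = 64 ⇒ 63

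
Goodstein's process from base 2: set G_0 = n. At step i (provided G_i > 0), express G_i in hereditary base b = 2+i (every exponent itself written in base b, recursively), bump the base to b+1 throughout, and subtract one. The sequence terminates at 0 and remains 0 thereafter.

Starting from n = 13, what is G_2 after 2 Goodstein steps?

1279

13 —HB2→ 2^(2 + 1) + 2^2 + 1 —bump→ 3^(3 + 1) + 3^3 + 1 = 109 —(−1)→ 108
108 —HB3→ 3^(3 + 1) + 3^3 —bump→ 4^(4 + 1) + 4^4 = 1280 —(−1)→ 1279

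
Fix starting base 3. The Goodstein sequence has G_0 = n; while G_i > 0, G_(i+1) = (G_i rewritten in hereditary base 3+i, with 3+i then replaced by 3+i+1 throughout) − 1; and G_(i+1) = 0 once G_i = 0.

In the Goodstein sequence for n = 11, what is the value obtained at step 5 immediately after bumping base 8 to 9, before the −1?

base 3: 11 = 3^2 + 2; at 4: 4^2 + 2 = 18; next = 17
base 4: 17 = 4^2 + 1; at 5: 5^2 + 1 = 26; next = 25
base 5: 25 = 5^2; at 6: 6^2 = 36; next = 35
base 6: 35 = 5·6 + 5; at 7: 5·7 + 5 = 40; next = 39
base 7: 39 = 5·7 + 4; at 8: 5·8 + 4 = 44; next = 43
base 8: 43 = 5·8 + 3; at 9: 5·9 + 3 = 48; next = 47

48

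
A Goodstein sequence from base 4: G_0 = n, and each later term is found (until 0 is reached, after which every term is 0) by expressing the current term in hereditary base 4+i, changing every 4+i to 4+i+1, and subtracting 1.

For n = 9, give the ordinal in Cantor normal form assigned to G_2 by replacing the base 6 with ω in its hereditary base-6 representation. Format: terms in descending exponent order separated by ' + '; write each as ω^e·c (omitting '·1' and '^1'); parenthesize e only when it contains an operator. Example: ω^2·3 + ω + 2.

ω + 5

G_0=9  [base 4] 2·4 + 1  →[4↦5]→  2·5 + 1 = 11  −1 ⇒ G_1=10
G_1=10  [base 5] 2·5  →[5↦6]→  2·6 = 12  −1 ⇒ G_2=11
G_2=11  [base 6] 6 + 5  →[6↦7]→  7 + 5 = 12  −1 ⇒ G_3=11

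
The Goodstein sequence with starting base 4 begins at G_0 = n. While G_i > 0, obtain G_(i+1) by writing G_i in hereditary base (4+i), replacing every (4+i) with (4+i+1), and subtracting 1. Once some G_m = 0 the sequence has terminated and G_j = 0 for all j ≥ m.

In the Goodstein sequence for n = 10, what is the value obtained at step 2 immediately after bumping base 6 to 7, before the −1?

G_0 = 10. HB_4(10) = 2·4 + 2. Bump = 12. G_1 = 11.
G_1 = 11. HB_5(11) = 2·5 + 1. Bump = 13. G_2 = 12.
G_2 = 12. HB_6(12) = 2·6. Bump = 14. G_3 = 13.

14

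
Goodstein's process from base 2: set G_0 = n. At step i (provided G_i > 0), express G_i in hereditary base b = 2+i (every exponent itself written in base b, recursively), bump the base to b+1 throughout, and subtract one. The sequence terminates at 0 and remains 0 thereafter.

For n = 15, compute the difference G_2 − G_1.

1172

i=0: 15 = 2^(2 + 1) + 2^2 + 2 + 1 (b=2); 2→3: 3^(3 + 1) + 3^3 + 3 + 1 = 112; 112−1 = 111
i=1: 111 = 3^(3 + 1) + 3^3 + 3 (b=3); 3→4: 4^(4 + 1) + 4^4 + 4 = 1284; 1284−1 = 1283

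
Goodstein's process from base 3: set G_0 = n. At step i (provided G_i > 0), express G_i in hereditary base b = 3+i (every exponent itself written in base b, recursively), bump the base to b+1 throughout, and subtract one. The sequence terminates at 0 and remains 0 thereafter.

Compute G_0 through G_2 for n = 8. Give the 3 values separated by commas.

step 0: 8 = 2·3 + 2; sub 4 for 3: 2·4 + 2; = 10; G_1 = 10−1 = 9
step 1: 9 = 2·4 + 1; sub 5 for 4: 2·5 + 1; = 11; G_2 = 11−1 = 10

8, 9, 10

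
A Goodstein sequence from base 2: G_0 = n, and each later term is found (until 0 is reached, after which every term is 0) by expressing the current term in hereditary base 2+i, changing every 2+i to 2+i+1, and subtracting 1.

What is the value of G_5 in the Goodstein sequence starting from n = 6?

G_0 = 6. HB_2(6) = 2^2 + 2. Bump = 30. G_1 = 29.
G_1 = 29. HB_3(29) = 3^3 + 2. Bump = 258. G_2 = 257.
G_2 = 257. HB_4(257) = 4^4 + 1. Bump = 3126. G_3 = 3125.
G_3 = 3125. HB_5(3125) = 5^5. Bump = 46656. G_4 = 46655.
G_4 = 46655. HB_6(46655) = 5·6^5 + 5·6^4 + 5·6^3 + 5·6^2 + 5·6 + 5. Bump = 98040. G_5 = 98039.
G_5 = 98039. HB_7(98039) = 5·7^5 + 5·7^4 + 5·7^3 + 5·7^2 + 5·7 + 4. Bump = 187244. G_6 = 187243.

98039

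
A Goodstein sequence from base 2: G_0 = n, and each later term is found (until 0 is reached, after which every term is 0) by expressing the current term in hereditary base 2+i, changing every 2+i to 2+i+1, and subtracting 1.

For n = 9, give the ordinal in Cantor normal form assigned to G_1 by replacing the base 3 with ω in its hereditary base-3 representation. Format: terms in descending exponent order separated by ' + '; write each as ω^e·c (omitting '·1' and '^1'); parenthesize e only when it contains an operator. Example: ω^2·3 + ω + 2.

ω^(ω + 1)

step 0: 9 = 2^(2 + 1) + 1; sub 3 for 2: 3^(3 + 1) + 1; = 82; G_1 = 82−1 = 81
step 1: 81 = 3^(3 + 1); sub 4 for 3: 4^(4 + 1); = 1024; G_2 = 1024−1 = 1023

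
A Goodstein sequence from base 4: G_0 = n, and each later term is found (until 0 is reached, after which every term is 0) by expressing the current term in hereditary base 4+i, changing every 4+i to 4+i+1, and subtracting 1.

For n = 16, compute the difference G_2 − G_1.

base 4: 16 = 4^2; at 5: 5^2 = 25; next = 24
base 5: 24 = 4·5 + 4; at 6: 4·6 + 4 = 28; next = 27

3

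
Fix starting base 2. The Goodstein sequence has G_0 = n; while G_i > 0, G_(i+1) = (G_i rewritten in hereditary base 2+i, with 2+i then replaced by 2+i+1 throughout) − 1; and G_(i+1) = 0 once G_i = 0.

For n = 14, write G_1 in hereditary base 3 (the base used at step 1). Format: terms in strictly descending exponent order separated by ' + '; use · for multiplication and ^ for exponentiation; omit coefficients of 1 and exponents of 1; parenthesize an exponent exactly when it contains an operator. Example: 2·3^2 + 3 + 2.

3^(3 + 1) + 3^3 + 2

step 0: 14 = 2^(2 + 1) + 2^2 + 2; sub 3 for 2: 3^(3 + 1) + 3^3 + 3; = 111; G_1 = 111−1 = 110
step 1: 110 = 3^(3 + 1) + 3^3 + 2; sub 4 for 3: 4^(4 + 1) + 4^4 + 2; = 1282; G_2 = 1282−1 = 1281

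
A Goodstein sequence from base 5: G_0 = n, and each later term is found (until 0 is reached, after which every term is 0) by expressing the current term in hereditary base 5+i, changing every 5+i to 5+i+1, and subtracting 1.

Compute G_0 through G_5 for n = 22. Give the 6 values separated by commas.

step 0: 22 = 4·5 + 2; sub 6 for 5: 4·6 + 2; = 26; G_1 = 26−1 = 25
step 1: 25 = 4·6 + 1; sub 7 for 6: 4·7 + 1; = 29; G_2 = 29−1 = 28
step 2: 28 = 4·7; sub 8 for 7: 4·8; = 32; G_3 = 32−1 = 31
step 3: 31 = 3·8 + 7; sub 9 for 8: 3·9 + 7; = 34; G_4 = 34−1 = 33
step 4: 33 = 3·9 + 6; sub 10 for 9: 3·10 + 6; = 36; G_5 = 36−1 = 35

22, 25, 28, 31, 33, 35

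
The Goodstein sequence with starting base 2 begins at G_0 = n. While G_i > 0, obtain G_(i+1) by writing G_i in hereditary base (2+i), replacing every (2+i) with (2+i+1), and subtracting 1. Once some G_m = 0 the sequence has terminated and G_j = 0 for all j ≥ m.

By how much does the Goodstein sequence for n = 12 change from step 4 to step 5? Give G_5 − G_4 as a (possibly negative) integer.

i=0: 12 = 2^(2 + 1) + 2^2 (b=2); 2→3: 3^(3 + 1) + 3^3 = 108; 108−1 = 107
i=1: 107 = 3^(3 + 1) + 2·3^2 + 2·3 + 2 (b=3); 3→4: 4^(4 + 1) + 2·4^2 + 2·4 + 2 = 1066; 1066−1 = 1065
i=2: 1065 = 4^(4 + 1) + 2·4^2 + 2·4 + 1 (b=4); 4→5: 5^(5 + 1) + 2·5^2 + 2·5 + 1 = 15686; 15686−1 = 15685
i=3: 15685 = 5^(5 + 1) + 2·5^2 + 2·5 (b=5); 5→6: 6^(6 + 1) + 2·6^2 + 2·6 = 280020; 280020−1 = 280019
i=4: 280019 = 6^(6 + 1) + 2·6^2 + 6 + 5 (b=6); 6→7: 7^(7 + 1) + 2·7^2 + 7 + 5 = 5764911; 5764911−1 = 5764910

5484891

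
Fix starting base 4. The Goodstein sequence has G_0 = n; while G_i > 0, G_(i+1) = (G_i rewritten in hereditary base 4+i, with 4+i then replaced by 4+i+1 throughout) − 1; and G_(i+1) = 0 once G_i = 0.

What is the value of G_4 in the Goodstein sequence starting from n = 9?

step 0: 9 = 2·4 + 1; sub 5 for 4: 2·5 + 1; = 11; G_1 = 11−1 = 10
step 1: 10 = 2·5; sub 6 for 5: 2·6; = 12; G_2 = 12−1 = 11
step 2: 11 = 6 + 5; sub 7 for 6: 7 + 5; = 12; G_3 = 12−1 = 11
step 3: 11 = 7 + 4; sub 8 for 7: 8 + 4; = 12; G_4 = 12−1 = 11
step 4: 11 = 8 + 3; sub 9 for 8: 9 + 3; = 12; G_5 = 12−1 = 11

11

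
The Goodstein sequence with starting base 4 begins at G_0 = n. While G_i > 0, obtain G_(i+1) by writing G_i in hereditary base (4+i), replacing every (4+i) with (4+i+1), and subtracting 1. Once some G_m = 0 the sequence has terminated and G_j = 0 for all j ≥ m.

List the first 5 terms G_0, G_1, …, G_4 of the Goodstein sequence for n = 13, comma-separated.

G_0=13  [base 4] 3·4 + 1  →[4↦5]→  3·5 + 1 = 16  −1 ⇒ G_1=15
G_1=15  [base 5] 3·5  →[5↦6]→  3·6 = 18  −1 ⇒ G_2=17
G_2=17  [base 6] 2·6 + 5  →[6↦7]→  2·7 + 5 = 19  −1 ⇒ G_3=18
G_3=18  [base 7] 2·7 + 4  →[7↦8]→  2·8 + 4 = 20  −1 ⇒ G_4=19

13, 15, 17, 18, 19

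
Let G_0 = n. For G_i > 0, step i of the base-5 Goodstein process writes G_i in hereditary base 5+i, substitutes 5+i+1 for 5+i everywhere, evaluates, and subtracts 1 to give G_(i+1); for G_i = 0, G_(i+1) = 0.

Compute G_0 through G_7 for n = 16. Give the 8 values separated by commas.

16, 18, 20, 21, 22, 23, 24, 25

16 —HB5→ 3·5 + 1 —bump→ 3·6 + 1 = 19 —(−1)→ 18
18 —HB6→ 3·6 —bump→ 3·7 = 21 —(−1)→ 20
20 —HB7→ 2·7 + 6 —bump→ 2·8 + 6 = 22 —(−1)→ 21
21 —HB8→ 2·8 + 5 —bump→ 2·9 + 5 = 23 —(−1)→ 22
22 —HB9→ 2·9 + 4 —bump→ 2·10 + 4 = 24 —(−1)→ 23
23 —HB10→ 2·10 + 3 —bump→ 2·11 + 3 = 25 —(−1)→ 24
24 —HB11→ 2·11 + 2 —bump→ 2·12 + 2 = 26 —(−1)→ 25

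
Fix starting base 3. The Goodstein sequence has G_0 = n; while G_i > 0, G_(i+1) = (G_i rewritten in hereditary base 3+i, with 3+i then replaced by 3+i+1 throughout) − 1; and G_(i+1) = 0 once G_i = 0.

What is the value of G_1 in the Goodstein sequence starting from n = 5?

5

G_0 = 5. HB_3(5) = 3 + 2. Bump = 6. G_1 = 5.
G_1 = 5. HB_4(5) = 4 + 1. Bump = 6. G_2 = 5.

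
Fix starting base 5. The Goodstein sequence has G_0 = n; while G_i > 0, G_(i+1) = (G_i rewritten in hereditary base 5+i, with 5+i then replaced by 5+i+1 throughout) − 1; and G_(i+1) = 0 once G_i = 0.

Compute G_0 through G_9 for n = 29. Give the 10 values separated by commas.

base 5: 29 = 5^2 + 4; at 6: 6^2 + 4 = 40; next = 39
base 6: 39 = 6^2 + 3; at 7: 7^2 + 3 = 52; next = 51
base 7: 51 = 7^2 + 2; at 8: 8^2 + 2 = 66; next = 65
base 8: 65 = 8^2 + 1; at 9: 9^2 + 1 = 82; next = 81
base 9: 81 = 9^2; at 10: 10^2 = 100; next = 99
base 10: 99 = 9·10 + 9; at 11: 9·11 + 9 = 108; next = 107
base 11: 107 = 9·11 + 8; at 12: 9·12 + 8 = 116; next = 115
base 12: 115 = 9·12 + 7; at 13: 9·13 + 7 = 124; next = 123
base 13: 123 = 9·13 + 6; at 14: 9·14 + 6 = 132; next = 131

29, 39, 51, 65, 81, 99, 107, 115, 123, 131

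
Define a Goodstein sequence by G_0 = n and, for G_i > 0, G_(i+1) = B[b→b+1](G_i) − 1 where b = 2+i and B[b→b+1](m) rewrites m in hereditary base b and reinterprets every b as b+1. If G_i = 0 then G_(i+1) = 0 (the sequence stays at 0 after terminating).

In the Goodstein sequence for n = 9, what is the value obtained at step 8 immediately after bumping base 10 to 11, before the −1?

855935016216

G_0=9  [base 2] 2^(2 + 1) + 1  →[2↦3]→  3^(3 + 1) + 1 = 82  −1 ⇒ G_1=81
G_1=81  [base 3] 3^(3 + 1)  →[3↦4]→  4^(4 + 1) = 1024  −1 ⇒ G_2=1023
G_2=1023  [base 4] 3·4^4 + 3·4^3 + 3·4^2 + 3·4 + 3  →[4↦5]→  3·5^5 + 3·5^3 + 3·5^2 + 3·5 + 3 = 9843  −1 ⇒ G_3=9842
G_3=9842  [base 5] 3·5^5 + 3·5^3 + 3·5^2 + 3·5 + 2  →[5↦6]→  3·6^6 + 3·6^3 + 3·6^2 + 3·6 + 2 = 140744  −1 ⇒ G_4=140743
G_4=140743  [base 6] 3·6^6 + 3·6^3 + 3·6^2 + 3·6 + 1  →[6↦7]→  3·7^7 + 3·7^3 + 3·7^2 + 3·7 + 1 = 2471827  −1 ⇒ G_5=2471826
G_5=2471826  [base 7] 3·7^7 + 3·7^3 + 3·7^2 + 3·7  →[7↦8]→  3·8^8 + 3·8^3 + 3·8^2 + 3·8 = 50333400  −1 ⇒ G_6=50333399
G_6=50333399  [base 8] 3·8^8 + 3·8^3 + 3·8^2 + 2·8 + 7  →[8↦9]→  3·9^9 + 3·9^3 + 3·9^2 + 2·9 + 7 = 1162263922  −1 ⇒ G_7=1162263921
G_7=1162263921  [base 9] 3·9^9 + 3·9^3 + 3·9^2 + 2·9 + 6  →[9↦10]→  3·10^10 + 3·10^3 + 3·10^2 + 2·10 + 6 = 30000003326  −1 ⇒ G_8=30000003325
G_8=30000003325  [base 10] 3·10^10 + 3·10^3 + 3·10^2 + 2·10 + 5  →[10↦11]→  3·11^11 + 3·11^3 + 3·11^2 + 2·11 + 5 = 855935016216  −1 ⇒ G_9=855935016215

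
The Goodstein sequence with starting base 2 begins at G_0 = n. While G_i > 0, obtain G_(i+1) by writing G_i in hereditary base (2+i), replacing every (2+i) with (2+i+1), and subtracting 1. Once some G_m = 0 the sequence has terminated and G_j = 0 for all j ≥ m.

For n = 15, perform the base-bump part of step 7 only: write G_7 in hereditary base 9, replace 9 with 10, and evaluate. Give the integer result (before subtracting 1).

base 2: 15 = 2^(2 + 1) + 2^2 + 2 + 1; at 3: 3^(3 + 1) + 3^3 + 3 + 1 = 112; next = 111
base 3: 111 = 3^(3 + 1) + 3^3 + 3; at 4: 4^(4 + 1) + 4^4 + 4 = 1284; next = 1283
base 4: 1283 = 4^(4 + 1) + 4^4 + 3; at 5: 5^(5 + 1) + 5^5 + 3 = 18753; next = 18752
base 5: 18752 = 5^(5 + 1) + 5^5 + 2; at 6: 6^(6 + 1) + 6^6 + 2 = 326594; next = 326593
base 6: 326593 = 6^(6 + 1) + 6^6 + 1; at 7: 7^(7 + 1) + 7^7 + 1 = 6588345; next = 6588344
base 7: 6588344 = 7^(7 + 1) + 7^7; at 8: 8^(8 + 1) + 8^8 = 150994944; next = 150994943
base 8: 150994943 = 8^(8 + 1) + 7·8^7 + 7·8^6 + 7·8^5 + 7·8^4 + 7·8^3 + 7·8^2 + 7·8 + 7; at 9: 9^(9 + 1) + 7·9^7 + 7·9^6 + 7·9^5 + 7·9^4 + 7·9^3 + 7·9^2 + 7·9 + 7 = 3524450281; next = 3524450280

100077777776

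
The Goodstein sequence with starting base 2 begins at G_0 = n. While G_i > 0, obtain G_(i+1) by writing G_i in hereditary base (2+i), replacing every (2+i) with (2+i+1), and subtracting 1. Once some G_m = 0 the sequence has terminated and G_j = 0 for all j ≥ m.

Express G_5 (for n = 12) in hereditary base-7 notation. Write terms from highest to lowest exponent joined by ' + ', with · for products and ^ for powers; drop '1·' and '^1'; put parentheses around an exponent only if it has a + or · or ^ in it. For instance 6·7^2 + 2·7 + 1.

7^(7 + 1) + 2·7^2 + 7 + 4

G_0 = 12. HB_2(12) = 2^(2 + 1) + 2^2. Bump = 108. G_1 = 107.
G_1 = 107. HB_3(107) = 3^(3 + 1) + 2·3^2 + 2·3 + 2. Bump = 1066. G_2 = 1065.
G_2 = 1065. HB_4(1065) = 4^(4 + 1) + 2·4^2 + 2·4 + 1. Bump = 15686. G_3 = 15685.
G_3 = 15685. HB_5(15685) = 5^(5 + 1) + 2·5^2 + 2·5. Bump = 280020. G_4 = 280019.
G_4 = 280019. HB_6(280019) = 6^(6 + 1) + 2·6^2 + 6 + 5. Bump = 5764911. G_5 = 5764910.
G_5 = 5764910. HB_7(5764910) = 7^(7 + 1) + 2·7^2 + 7 + 4. Bump = 134217868. G_6 = 134217867.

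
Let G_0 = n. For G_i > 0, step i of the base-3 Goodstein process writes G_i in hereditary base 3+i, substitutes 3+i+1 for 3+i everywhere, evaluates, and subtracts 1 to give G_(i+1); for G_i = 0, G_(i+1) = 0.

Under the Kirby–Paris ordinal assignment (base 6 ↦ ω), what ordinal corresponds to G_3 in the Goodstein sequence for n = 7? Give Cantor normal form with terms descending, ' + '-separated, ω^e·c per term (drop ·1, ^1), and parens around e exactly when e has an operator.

step 0: 7 = 2·3 + 1; sub 4 for 3: 2·4 + 1; = 9; G_1 = 9−1 = 8
step 1: 8 = 2·4; sub 5 for 4: 2·5; = 10; G_2 = 10−1 = 9
step 2: 9 = 5 + 4; sub 6 for 5: 6 + 4; = 10; G_3 = 10−1 = 9
step 3: 9 = 6 + 3; sub 7 for 6: 7 + 3; = 10; G_4 = 10−1 = 9

ω + 3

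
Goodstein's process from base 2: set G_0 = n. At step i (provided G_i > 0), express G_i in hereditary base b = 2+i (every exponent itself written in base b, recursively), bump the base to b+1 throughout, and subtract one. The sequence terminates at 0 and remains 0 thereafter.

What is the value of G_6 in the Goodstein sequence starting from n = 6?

i=0: 6 = 2^2 + 2 (b=2); 2→3: 3^3 + 3 = 30; 30−1 = 29
i=1: 29 = 3^3 + 2 (b=3); 3→4: 4^4 + 2 = 258; 258−1 = 257
i=2: 257 = 4^4 + 1 (b=4); 4→5: 5^5 + 1 = 3126; 3126−1 = 3125
i=3: 3125 = 5^5 (b=5); 5→6: 6^6 = 46656; 46656−1 = 46655
i=4: 46655 = 5·6^5 + 5·6^4 + 5·6^3 + 5·6^2 + 5·6 + 5 (b=6); 6→7: 5·7^5 + 5·7^4 + 5·7^3 + 5·7^2 + 5·7 + 5 = 98040; 98040−1 = 98039
i=5: 98039 = 5·7^5 + 5·7^4 + 5·7^3 + 5·7^2 + 5·7 + 4 (b=7); 7→8: 5·8^5 + 5·8^4 + 5·8^3 + 5·8^2 + 5·8 + 4 = 187244; 187244−1 = 187243

187243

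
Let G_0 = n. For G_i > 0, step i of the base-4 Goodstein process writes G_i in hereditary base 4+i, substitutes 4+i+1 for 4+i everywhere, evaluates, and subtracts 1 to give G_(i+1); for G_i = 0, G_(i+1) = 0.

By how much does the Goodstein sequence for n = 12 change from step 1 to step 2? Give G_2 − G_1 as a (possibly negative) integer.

1

[0] 12 ≡ 3·4 (base 4). Lift 5: 15. −1: 14.
[1] 14 ≡ 2·5 + 4 (base 5). Lift 6: 16. −1: 15.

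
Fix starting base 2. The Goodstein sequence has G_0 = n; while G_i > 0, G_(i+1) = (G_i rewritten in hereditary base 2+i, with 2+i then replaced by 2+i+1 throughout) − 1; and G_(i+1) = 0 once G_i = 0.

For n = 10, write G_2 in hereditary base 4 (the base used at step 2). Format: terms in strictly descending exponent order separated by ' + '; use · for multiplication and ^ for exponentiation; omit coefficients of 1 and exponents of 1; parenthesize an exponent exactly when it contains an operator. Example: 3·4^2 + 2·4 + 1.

i=0: 10 = 2^(2 + 1) + 2 (b=2); 2→3: 3^(3 + 1) + 3 = 84; 84−1 = 83
i=1: 83 = 3^(3 + 1) + 2 (b=3); 3→4: 4^(4 + 1) + 2 = 1026; 1026−1 = 1025

4^(4 + 1) + 1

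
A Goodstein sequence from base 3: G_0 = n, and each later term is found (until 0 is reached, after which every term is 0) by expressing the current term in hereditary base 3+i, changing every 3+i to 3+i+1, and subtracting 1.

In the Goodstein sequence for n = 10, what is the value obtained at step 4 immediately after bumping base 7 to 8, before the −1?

[0] 10 ≡ 3^2 + 1 (base 3). Lift 4: 17. −1: 16.
[1] 16 ≡ 4^2 (base 4). Lift 5: 25. −1: 24.
[2] 24 ≡ 4·5 + 4 (base 5). Lift 6: 28. −1: 27.
[3] 27 ≡ 4·6 + 3 (base 6). Lift 7: 31. −1: 30.
[4] 30 ≡ 4·7 + 2 (base 7). Lift 8: 34. −1: 33.

34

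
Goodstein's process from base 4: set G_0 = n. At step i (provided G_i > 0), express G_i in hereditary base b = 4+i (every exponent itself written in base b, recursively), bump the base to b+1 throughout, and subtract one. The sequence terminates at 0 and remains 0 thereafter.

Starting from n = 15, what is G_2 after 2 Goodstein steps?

[0] 15 ≡ 3·4 + 3 (base 4). Lift 5: 18. −1: 17.
[1] 17 ≡ 3·5 + 2 (base 5). Lift 6: 20. −1: 19.

19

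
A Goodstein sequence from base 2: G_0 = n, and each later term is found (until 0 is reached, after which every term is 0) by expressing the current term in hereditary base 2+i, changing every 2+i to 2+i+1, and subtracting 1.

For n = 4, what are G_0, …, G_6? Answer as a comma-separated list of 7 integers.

4, 26, 41, 60, 83, 109, 139

i=0: 4 = 2^2 (b=2); 2→3: 3^3 = 27; 27−1 = 26
i=1: 26 = 2·3^2 + 2·3 + 2 (b=3); 3→4: 2·4^2 + 2·4 + 2 = 42; 42−1 = 41
i=2: 41 = 2·4^2 + 2·4 + 1 (b=4); 4→5: 2·5^2 + 2·5 + 1 = 61; 61−1 = 60
i=3: 60 = 2·5^2 + 2·5 (b=5); 5→6: 2·6^2 + 2·6 = 84; 84−1 = 83
i=4: 83 = 2·6^2 + 6 + 5 (b=6); 6→7: 2·7^2 + 7 + 5 = 110; 110−1 = 109
i=5: 109 = 2·7^2 + 7 + 4 (b=7); 7→8: 2·8^2 + 8 + 4 = 140; 140−1 = 139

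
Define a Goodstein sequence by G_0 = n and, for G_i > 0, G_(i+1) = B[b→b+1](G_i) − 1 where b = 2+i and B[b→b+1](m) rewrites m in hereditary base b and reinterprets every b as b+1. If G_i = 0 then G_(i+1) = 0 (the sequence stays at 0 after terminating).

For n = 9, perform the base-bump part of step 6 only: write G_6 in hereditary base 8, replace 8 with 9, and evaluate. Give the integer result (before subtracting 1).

[0] 9 ≡ 2^(2 + 1) + 1 (base 2). Lift 3: 82. −1: 81.
[1] 81 ≡ 3^(3 + 1) (base 3). Lift 4: 1024. −1: 1023.
[2] 1023 ≡ 3·4^4 + 3·4^3 + 3·4^2 + 3·4 + 3 (base 4). Lift 5: 9843. −1: 9842.
[3] 9842 ≡ 3·5^5 + 3·5^3 + 3·5^2 + 3·5 + 2 (base 5). Lift 6: 140744. −1: 140743.
[4] 140743 ≡ 3·6^6 + 3·6^3 + 3·6^2 + 3·6 + 1 (base 6). Lift 7: 2471827. −1: 2471826.
[5] 2471826 ≡ 3·7^7 + 3·7^3 + 3·7^2 + 3·7 (base 7). Lift 8: 50333400. −1: 50333399.
[6] 50333399 ≡ 3·8^8 + 3·8^3 + 3·8^2 + 2·8 + 7 (base 8). Lift 9: 1162263922. −1: 1162263921.

1162263922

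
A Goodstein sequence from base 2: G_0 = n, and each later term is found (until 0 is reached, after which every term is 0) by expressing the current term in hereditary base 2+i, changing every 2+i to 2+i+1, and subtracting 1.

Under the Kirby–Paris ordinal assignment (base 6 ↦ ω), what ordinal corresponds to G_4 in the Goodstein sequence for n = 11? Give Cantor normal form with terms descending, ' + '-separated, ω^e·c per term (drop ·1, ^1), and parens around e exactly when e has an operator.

i=0: 11 = 2^(2 + 1) + 2 + 1 (b=2); 2→3: 3^(3 + 1) + 3 + 1 = 85; 85−1 = 84
i=1: 84 = 3^(3 + 1) + 3 (b=3); 3→4: 4^(4 + 1) + 4 = 1028; 1028−1 = 1027
i=2: 1027 = 4^(4 + 1) + 3 (b=4); 4→5: 5^(5 + 1) + 3 = 15628; 15628−1 = 15627
i=3: 15627 = 5^(5 + 1) + 2 (b=5); 5→6: 6^(6 + 1) + 2 = 279938; 279938−1 = 279937
i=4: 279937 = 6^(6 + 1) + 1 (b=6); 6→7: 7^(7 + 1) + 1 = 5764802; 5764802−1 = 5764801

ω^(ω + 1) + 1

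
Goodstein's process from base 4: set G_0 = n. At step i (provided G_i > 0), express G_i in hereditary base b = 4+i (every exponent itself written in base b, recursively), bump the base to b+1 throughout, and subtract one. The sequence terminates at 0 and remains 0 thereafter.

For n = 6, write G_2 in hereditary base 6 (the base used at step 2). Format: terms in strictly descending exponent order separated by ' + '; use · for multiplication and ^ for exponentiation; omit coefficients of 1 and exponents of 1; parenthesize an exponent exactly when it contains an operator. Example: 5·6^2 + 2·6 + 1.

step 0: 6 = 4 + 2; sub 5 for 4: 5 + 2; = 7; G_1 = 7−1 = 6
step 1: 6 = 5 + 1; sub 6 for 5: 6 + 1; = 7; G_2 = 7−1 = 6
step 2: 6 = 6; sub 7 for 6: 7; = 7; G_3 = 7−1 = 6

6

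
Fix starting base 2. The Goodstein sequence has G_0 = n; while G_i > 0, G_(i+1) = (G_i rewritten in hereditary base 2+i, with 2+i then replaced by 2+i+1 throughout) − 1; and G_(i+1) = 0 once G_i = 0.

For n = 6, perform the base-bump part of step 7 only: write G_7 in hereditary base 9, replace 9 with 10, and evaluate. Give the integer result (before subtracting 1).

555552

G_0 = 6. HB_2(6) = 2^2 + 2. Bump = 30. G_1 = 29.
G_1 = 29. HB_3(29) = 3^3 + 2. Bump = 258. G_2 = 257.
G_2 = 257. HB_4(257) = 4^4 + 1. Bump = 3126. G_3 = 3125.
G_3 = 3125. HB_5(3125) = 5^5. Bump = 46656. G_4 = 46655.
G_4 = 46655. HB_6(46655) = 5·6^5 + 5·6^4 + 5·6^3 + 5·6^2 + 5·6 + 5. Bump = 98040. G_5 = 98039.
G_5 = 98039. HB_7(98039) = 5·7^5 + 5·7^4 + 5·7^3 + 5·7^2 + 5·7 + 4. Bump = 187244. G_6 = 187243.
G_6 = 187243. HB_8(187243) = 5·8^5 + 5·8^4 + 5·8^3 + 5·8^2 + 5·8 + 3. Bump = 332148. G_7 = 332147.
G_7 = 332147. HB_9(332147) = 5·9^5 + 5·9^4 + 5·9^3 + 5·9^2 + 5·9 + 2. Bump = 555552. G_8 = 555551.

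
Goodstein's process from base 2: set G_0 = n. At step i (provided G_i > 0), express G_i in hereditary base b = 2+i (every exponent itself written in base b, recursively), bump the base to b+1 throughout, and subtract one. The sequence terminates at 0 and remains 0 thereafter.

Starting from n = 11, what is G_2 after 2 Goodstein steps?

1027

[0] 11 ≡ 2^(2 + 1) + 2 + 1 (base 2). Lift 3: 85. −1: 84.
[1] 84 ≡ 3^(3 + 1) + 3 (base 3). Lift 4: 1028. −1: 1027.
[2] 1027 ≡ 4^(4 + 1) + 3 (base 4). Lift 5: 15628. −1: 15627.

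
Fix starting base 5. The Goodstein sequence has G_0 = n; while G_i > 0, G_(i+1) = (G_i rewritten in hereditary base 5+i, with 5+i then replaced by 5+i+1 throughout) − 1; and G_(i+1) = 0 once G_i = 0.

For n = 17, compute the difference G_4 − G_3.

1

step 0: 17 = 3·5 + 2; sub 6 for 5: 3·6 + 2; = 20; G_1 = 20−1 = 19
step 1: 19 = 3·6 + 1; sub 7 for 6: 3·7 + 1; = 22; G_2 = 22−1 = 21
step 2: 21 = 3·7; sub 8 for 7: 3·8; = 24; G_3 = 24−1 = 23
step 3: 23 = 2·8 + 7; sub 9 for 8: 2·9 + 7; = 25; G_4 = 25−1 = 24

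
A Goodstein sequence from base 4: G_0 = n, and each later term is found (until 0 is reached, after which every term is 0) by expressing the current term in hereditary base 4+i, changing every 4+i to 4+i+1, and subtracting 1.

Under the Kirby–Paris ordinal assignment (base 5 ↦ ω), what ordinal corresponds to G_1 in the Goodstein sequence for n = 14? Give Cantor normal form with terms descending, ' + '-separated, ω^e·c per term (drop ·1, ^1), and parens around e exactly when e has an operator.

G_0 = 14. HB_4(14) = 3·4 + 2. Bump = 17. G_1 = 16.
G_1 = 16. HB_5(16) = 3·5 + 1. Bump = 19. G_2 = 18.

ω·3 + 1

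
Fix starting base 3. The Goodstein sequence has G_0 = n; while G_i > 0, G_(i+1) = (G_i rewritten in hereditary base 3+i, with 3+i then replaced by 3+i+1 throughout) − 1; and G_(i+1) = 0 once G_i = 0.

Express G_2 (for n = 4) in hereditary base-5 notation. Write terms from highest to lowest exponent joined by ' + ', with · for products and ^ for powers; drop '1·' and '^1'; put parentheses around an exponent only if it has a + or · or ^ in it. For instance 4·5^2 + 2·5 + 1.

step 0: 4 = 3 + 1; sub 4 for 3: 4 + 1; = 5; G_1 = 5−1 = 4
step 1: 4 = 4; sub 5 for 4: 5; = 5; G_2 = 5−1 = 4
step 2: 4 = 4; sub 6 for 5: 4; = 4; G_3 = 4−1 = 3

4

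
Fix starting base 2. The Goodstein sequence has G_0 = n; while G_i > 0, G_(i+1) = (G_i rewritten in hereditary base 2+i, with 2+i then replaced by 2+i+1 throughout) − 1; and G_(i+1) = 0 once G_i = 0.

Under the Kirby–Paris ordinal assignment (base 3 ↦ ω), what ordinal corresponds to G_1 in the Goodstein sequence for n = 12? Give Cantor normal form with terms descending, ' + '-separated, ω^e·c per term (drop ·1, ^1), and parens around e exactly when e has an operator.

ω^(ω + 1) + ω^2·2 + ω·2 + 2

(0) 12|_2 = 2^(2 + 1) + 2^2 ↦ 3^(3 + 1) + 3^3|_3 = 108 ⇒ 107
(1) 107|_3 = 3^(3 + 1) + 2·3^2 + 2·3 + 2 ↦ 4^(4 + 1) + 2·4^2 + 2·4 + 2|_4 = 1066 ⇒ 1065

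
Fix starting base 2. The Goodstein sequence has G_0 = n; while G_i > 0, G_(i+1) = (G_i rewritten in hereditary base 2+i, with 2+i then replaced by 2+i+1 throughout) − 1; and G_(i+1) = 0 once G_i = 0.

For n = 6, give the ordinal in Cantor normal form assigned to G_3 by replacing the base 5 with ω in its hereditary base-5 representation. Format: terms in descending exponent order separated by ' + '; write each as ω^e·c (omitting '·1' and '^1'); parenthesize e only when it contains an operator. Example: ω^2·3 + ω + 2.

ω^ω

base 2: 6 = 2^2 + 2; at 3: 3^3 + 3 = 30; next = 29
base 3: 29 = 3^3 + 2; at 4: 4^4 + 2 = 258; next = 257
base 4: 257 = 4^4 + 1; at 5: 5^5 + 1 = 3126; next = 3125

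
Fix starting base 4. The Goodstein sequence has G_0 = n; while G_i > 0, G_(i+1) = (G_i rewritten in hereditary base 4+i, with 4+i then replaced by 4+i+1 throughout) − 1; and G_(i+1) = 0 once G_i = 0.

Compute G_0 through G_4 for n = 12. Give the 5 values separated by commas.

12 —HB4→ 3·4 —bump→ 3·5 = 15 —(−1)→ 14
14 —HB5→ 2·5 + 4 —bump→ 2·6 + 4 = 16 —(−1)→ 15
15 —HB6→ 2·6 + 3 —bump→ 2·7 + 3 = 17 —(−1)→ 16
16 —HB7→ 2·7 + 2 —bump→ 2·8 + 2 = 18 —(−1)→ 17

12, 14, 15, 16, 17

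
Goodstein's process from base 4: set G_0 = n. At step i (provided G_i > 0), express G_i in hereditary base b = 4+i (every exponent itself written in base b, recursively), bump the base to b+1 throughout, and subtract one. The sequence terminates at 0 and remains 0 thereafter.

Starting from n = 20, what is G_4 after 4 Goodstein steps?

G_0=20  [base 4] 4^2 + 4  →[4↦5]→  5^2 + 5 = 30  −1 ⇒ G_1=29
G_1=29  [base 5] 5^2 + 4  →[5↦6]→  6^2 + 4 = 40  −1 ⇒ G_2=39
G_2=39  [base 6] 6^2 + 3  →[6↦7]→  7^2 + 3 = 52  −1 ⇒ G_3=51
G_3=51  [base 7] 7^2 + 2  →[7↦8]→  8^2 + 2 = 66  −1 ⇒ G_4=65
G_4=65  [base 8] 8^2 + 1  →[8↦9]→  9^2 + 1 = 82  −1 ⇒ G_5=81

65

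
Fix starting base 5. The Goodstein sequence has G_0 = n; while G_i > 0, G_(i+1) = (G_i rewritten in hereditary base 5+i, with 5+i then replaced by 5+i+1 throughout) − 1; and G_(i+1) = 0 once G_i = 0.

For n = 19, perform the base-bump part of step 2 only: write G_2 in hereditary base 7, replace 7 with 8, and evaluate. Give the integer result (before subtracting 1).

base 5: 19 = 3·5 + 4; at 6: 3·6 + 4 = 22; next = 21
base 6: 21 = 3·6 + 3; at 7: 3·7 + 3 = 24; next = 23
base 7: 23 = 3·7 + 2; at 8: 3·8 + 2 = 26; next = 25

26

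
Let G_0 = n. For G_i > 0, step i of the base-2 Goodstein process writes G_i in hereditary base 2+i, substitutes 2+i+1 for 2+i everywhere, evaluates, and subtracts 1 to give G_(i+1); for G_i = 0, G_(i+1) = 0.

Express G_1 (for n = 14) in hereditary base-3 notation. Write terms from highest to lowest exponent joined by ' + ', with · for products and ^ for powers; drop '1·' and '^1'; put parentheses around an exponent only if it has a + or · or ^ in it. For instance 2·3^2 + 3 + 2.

[0] 14 ≡ 2^(2 + 1) + 2^2 + 2 (base 2). Lift 3: 111. −1: 110.
[1] 110 ≡ 3^(3 + 1) + 3^3 + 2 (base 3). Lift 4: 1282. −1: 1281.

3^(3 + 1) + 3^3 + 2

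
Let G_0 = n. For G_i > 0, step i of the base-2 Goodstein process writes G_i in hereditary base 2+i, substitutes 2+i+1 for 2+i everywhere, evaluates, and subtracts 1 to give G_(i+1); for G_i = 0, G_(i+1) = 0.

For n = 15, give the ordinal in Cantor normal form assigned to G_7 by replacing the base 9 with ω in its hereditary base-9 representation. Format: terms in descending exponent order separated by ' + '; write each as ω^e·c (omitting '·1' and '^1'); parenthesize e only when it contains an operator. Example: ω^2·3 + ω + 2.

G_0=15  [base 2] 2^(2 + 1) + 2^2 + 2 + 1  →[2↦3]→  3^(3 + 1) + 3^3 + 3 + 1 = 112  −1 ⇒ G_1=111
G_1=111  [base 3] 3^(3 + 1) + 3^3 + 3  →[3↦4]→  4^(4 + 1) + 4^4 + 4 = 1284  −1 ⇒ G_2=1283
G_2=1283  [base 4] 4^(4 + 1) + 4^4 + 3  →[4↦5]→  5^(5 + 1) + 5^5 + 3 = 18753  −1 ⇒ G_3=18752
G_3=18752  [base 5] 5^(5 + 1) + 5^5 + 2  →[5↦6]→  6^(6 + 1) + 6^6 + 2 = 326594  −1 ⇒ G_4=326593
G_4=326593  [base 6] 6^(6 + 1) + 6^6 + 1  →[6↦7]→  7^(7 + 1) + 7^7 + 1 = 6588345  −1 ⇒ G_5=6588344
G_5=6588344  [base 7] 7^(7 + 1) + 7^7  →[7↦8]→  8^(8 + 1) + 8^8 = 150994944  −1 ⇒ G_6=150994943
G_6=150994943  [base 8] 8^(8 + 1) + 7·8^7 + 7·8^6 + 7·8^5 + 7·8^4 + 7·8^3 + 7·8^2 + 7·8 + 7  →[8↦9]→  9^(9 + 1) + 7·9^7 + 7·9^6 + 7·9^5 + 7·9^4 + 7·9^3 + 7·9^2 + 7·9 + 7 = 3524450281  −1 ⇒ G_7=3524450280
G_7=3524450280  [base 9] 9^(9 + 1) + 7·9^7 + 7·9^6 + 7·9^5 + 7·9^4 + 7·9^3 + 7·9^2 + 7·9 + 6  →[9↦10]→  10^(10 + 1) + 7·10^7 + 7·10^6 + 7·10^5 + 7·10^4 + 7·10^3 + 7·10^2 + 7·10 + 6 = 100077777776  −1 ⇒ G_8=100077777775

ω^(ω + 1) + ω^7·7 + ω^6·7 + ω^5·7 + ω^4·7 + ω^3·7 + ω^2·7 + ω·7 + 6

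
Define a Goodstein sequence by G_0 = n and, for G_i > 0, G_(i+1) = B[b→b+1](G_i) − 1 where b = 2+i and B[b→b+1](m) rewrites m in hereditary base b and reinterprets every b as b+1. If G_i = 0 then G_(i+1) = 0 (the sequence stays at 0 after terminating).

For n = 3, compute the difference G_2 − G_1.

0

i=0: 3 = 2 + 1 (b=2); 2→3: 3 + 1 = 4; 4−1 = 3
i=1: 3 = 3 (b=3); 3→4: 4 = 4; 4−1 = 3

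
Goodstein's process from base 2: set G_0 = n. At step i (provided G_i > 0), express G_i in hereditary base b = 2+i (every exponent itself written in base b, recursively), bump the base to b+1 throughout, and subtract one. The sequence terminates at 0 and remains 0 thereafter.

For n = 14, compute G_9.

3138429262496

14 —HB2→ 2^(2 + 1) + 2^2 + 2 —bump→ 3^(3 + 1) + 3^3 + 3 = 111 —(−1)→ 110
110 —HB3→ 3^(3 + 1) + 3^3 + 2 —bump→ 4^(4 + 1) + 4^4 + 2 = 1282 —(−1)→ 1281
1281 —HB4→ 4^(4 + 1) + 4^4 + 1 —bump→ 5^(5 + 1) + 5^5 + 1 = 18751 —(−1)→ 18750
18750 —HB5→ 5^(5 + 1) + 5^5 —bump→ 6^(6 + 1) + 6^6 = 326592 —(−1)→ 326591
326591 —HB6→ 6^(6 + 1) + 5·6^5 + 5·6^4 + 5·6^3 + 5·6^2 + 5·6 + 5 —bump→ 7^(7 + 1) + 5·7^5 + 5·7^4 + 5·7^3 + 5·7^2 + 5·7 + 5 = 5862841 —(−1)→ 5862840
5862840 —HB7→ 7^(7 + 1) + 5·7^5 + 5·7^4 + 5·7^3 + 5·7^2 + 5·7 + 4 —bump→ 8^(8 + 1) + 5·8^5 + 5·8^4 + 5·8^3 + 5·8^2 + 5·8 + 4 = 134404972 —(−1)→ 134404971
134404971 —HB8→ 8^(8 + 1) + 5·8^5 + 5·8^4 + 5·8^3 + 5·8^2 + 5·8 + 3 —bump→ 9^(9 + 1) + 5·9^5 + 5·9^4 + 5·9^3 + 5·9^2 + 5·9 + 3 = 3487116549 —(−1)→ 3487116548
3487116548 —HB9→ 9^(9 + 1) + 5·9^5 + 5·9^4 + 5·9^3 + 5·9^2 + 5·9 + 2 —bump→ 10^(10 + 1) + 5·10^5 + 5·10^4 + 5·10^3 + 5·10^2 + 5·10 + 2 = 100000555552 —(−1)→ 100000555551
100000555551 —HB10→ 10^(10 + 1) + 5·10^5 + 5·10^4 + 5·10^3 + 5·10^2 + 5·10 + 1 —bump→ 11^(11 + 1) + 5·11^5 + 5·11^4 + 5·11^3 + 5·11^2 + 5·11 + 1 = 3138429262497 —(−1)→ 3138429262496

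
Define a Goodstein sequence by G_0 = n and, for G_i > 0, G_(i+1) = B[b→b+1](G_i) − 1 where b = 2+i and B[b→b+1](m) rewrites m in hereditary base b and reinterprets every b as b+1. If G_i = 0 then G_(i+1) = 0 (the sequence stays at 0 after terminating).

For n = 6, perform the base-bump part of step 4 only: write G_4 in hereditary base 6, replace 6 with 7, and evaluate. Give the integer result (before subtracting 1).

98040

[0] 6 ≡ 2^2 + 2 (base 2). Lift 3: 30. −1: 29.
[1] 29 ≡ 3^3 + 2 (base 3). Lift 4: 258. −1: 257.
[2] 257 ≡ 4^4 + 1 (base 4). Lift 5: 3126. −1: 3125.
[3] 3125 ≡ 5^5 (base 5). Lift 6: 46656. −1: 46655.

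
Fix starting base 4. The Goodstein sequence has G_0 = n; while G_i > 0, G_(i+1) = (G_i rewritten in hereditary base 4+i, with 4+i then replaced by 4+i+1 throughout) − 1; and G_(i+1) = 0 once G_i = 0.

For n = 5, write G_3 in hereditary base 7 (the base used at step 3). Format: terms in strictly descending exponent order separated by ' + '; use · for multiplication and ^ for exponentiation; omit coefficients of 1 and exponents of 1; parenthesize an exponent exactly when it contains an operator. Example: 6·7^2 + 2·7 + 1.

step 0: 5 = 4 + 1; sub 5 for 4: 5 + 1; = 6; G_1 = 6−1 = 5
step 1: 5 = 5; sub 6 for 5: 6; = 6; G_2 = 6−1 = 5
step 2: 5 = 5; sub 7 for 6: 5; = 5; G_3 = 5−1 = 4

4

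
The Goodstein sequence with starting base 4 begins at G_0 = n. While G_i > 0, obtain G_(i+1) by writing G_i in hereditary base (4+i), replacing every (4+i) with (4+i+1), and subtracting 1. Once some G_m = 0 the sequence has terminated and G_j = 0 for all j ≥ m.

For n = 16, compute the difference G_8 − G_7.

i=0: 16 = 4^2 (b=4); 4→5: 5^2 = 25; 25−1 = 24
i=1: 24 = 4·5 + 4 (b=5); 5→6: 4·6 + 4 = 28; 28−1 = 27
i=2: 27 = 4·6 + 3 (b=6); 6→7: 4·7 + 3 = 31; 31−1 = 30
i=3: 30 = 4·7 + 2 (b=7); 7→8: 4·8 + 2 = 34; 34−1 = 33
i=4: 33 = 4·8 + 1 (b=8); 8→9: 4·9 + 1 = 37; 37−1 = 36
i=5: 36 = 4·9 (b=9); 9→10: 4·10 = 40; 40−1 = 39
i=6: 39 = 3·10 + 9 (b=10); 10→11: 3·11 + 9 = 42; 42−1 = 41
i=7: 41 = 3·11 + 8 (b=11); 11→12: 3·12 + 8 = 44; 44−1 = 43

2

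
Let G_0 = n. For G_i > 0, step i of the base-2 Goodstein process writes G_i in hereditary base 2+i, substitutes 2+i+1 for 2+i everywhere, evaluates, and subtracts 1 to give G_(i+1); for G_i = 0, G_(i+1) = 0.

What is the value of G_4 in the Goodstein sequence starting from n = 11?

base 2: 11 = 2^(2 + 1) + 2 + 1; at 3: 3^(3 + 1) + 3 + 1 = 85; next = 84
base 3: 84 = 3^(3 + 1) + 3; at 4: 4^(4 + 1) + 4 = 1028; next = 1027
base 4: 1027 = 4^(4 + 1) + 3; at 5: 5^(5 + 1) + 3 = 15628; next = 15627
base 5: 15627 = 5^(5 + 1) + 2; at 6: 6^(6 + 1) + 2 = 279938; next = 279937

279937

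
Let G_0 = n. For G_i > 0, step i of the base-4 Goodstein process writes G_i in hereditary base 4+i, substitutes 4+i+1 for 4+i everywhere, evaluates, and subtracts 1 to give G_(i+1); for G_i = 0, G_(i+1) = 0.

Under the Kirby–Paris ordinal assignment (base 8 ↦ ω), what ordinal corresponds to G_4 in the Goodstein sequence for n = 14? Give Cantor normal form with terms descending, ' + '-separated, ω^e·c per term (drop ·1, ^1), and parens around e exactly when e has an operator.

ω·2 + 5

i=0: 14 = 3·4 + 2 (b=4); 4→5: 3·5 + 2 = 17; 17−1 = 16
i=1: 16 = 3·5 + 1 (b=5); 5→6: 3·6 + 1 = 19; 19−1 = 18
i=2: 18 = 3·6 (b=6); 6→7: 3·7 = 21; 21−1 = 20
i=3: 20 = 2·7 + 6 (b=7); 7→8: 2·8 + 6 = 22; 22−1 = 21
i=4: 21 = 2·8 + 5 (b=8); 8→9: 2·9 + 5 = 23; 23−1 = 22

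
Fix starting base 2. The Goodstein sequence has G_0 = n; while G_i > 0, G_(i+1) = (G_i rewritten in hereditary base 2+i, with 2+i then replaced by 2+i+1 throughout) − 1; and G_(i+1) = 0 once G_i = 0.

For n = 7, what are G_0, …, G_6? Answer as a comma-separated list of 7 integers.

7, 30, 259, 3127, 46657, 823543, 16777215

G_0=7  [base 2] 2^2 + 2 + 1  →[2↦3]→  3^3 + 3 + 1 = 31  −1 ⇒ G_1=30
G_1=30  [base 3] 3^3 + 3  →[3↦4]→  4^4 + 4 = 260  −1 ⇒ G_2=259
G_2=259  [base 4] 4^4 + 3  →[4↦5]→  5^5 + 3 = 3128  −1 ⇒ G_3=3127
G_3=3127  [base 5] 5^5 + 2  →[5↦6]→  6^6 + 2 = 46658  −1 ⇒ G_4=46657
G_4=46657  [base 6] 6^6 + 1  →[6↦7]→  7^7 + 1 = 823544  −1 ⇒ G_5=823543
G_5=823543  [base 7] 7^7  →[7↦8]→  8^8 = 16777216  −1 ⇒ G_6=16777215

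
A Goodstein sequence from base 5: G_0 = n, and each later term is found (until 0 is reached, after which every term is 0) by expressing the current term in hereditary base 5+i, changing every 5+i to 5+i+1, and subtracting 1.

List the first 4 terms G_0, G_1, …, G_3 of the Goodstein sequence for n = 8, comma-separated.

8, 8, 8, 8

[0] 8 ≡ 5 + 3 (base 5). Lift 6: 9. −1: 8.
[1] 8 ≡ 6 + 2 (base 6). Lift 7: 9. −1: 8.
[2] 8 ≡ 7 + 1 (base 7). Lift 8: 9. −1: 8.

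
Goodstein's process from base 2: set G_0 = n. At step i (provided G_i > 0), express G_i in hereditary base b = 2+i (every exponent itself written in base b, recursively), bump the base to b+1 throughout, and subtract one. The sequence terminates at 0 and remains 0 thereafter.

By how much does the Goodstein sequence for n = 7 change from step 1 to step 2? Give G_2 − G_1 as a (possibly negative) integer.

229

i=0: 7 = 2^2 + 2 + 1 (b=2); 2→3: 3^3 + 3 + 1 = 31; 31−1 = 30
i=1: 30 = 3^3 + 3 (b=3); 3→4: 4^4 + 4 = 260; 260−1 = 259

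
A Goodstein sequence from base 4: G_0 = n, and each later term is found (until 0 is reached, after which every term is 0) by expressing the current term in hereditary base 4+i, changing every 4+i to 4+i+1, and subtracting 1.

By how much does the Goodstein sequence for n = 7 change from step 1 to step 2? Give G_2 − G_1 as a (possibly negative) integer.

0

G_0 = 7. HB_4(7) = 4 + 3. Bump = 8. G_1 = 7.
G_1 = 7. HB_5(7) = 5 + 2. Bump = 8. G_2 = 7.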